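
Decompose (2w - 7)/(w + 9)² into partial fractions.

(2w - 7) = P(w + 9) + Q. At w = -9: Q = 2·(-9) - 7 = -25. Coeff of w: P = 2
Result: 2/(w + 9) - 25/(w + 9)²


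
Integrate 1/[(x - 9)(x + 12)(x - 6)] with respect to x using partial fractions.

Cover-up: A = 1/63, B = 1/378, C = -1/54. Decomposition: (1/63)/(x - 9) + (1/378)/(x + 12) - (1/54)/(x - 6). Integrate each term: (1/63) ln|(x - 9)| + (1/378) ln|(x + 12)| - (1/54) ln|(x - 6)| + C


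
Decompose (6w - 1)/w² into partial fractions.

(6w - 1) = Aw + B. At w = 0: B = 6·0 - 1 = -1. Coeff of w: A = 6
Result: 6/w - 1/w²


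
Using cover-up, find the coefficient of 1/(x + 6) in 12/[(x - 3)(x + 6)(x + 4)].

Cover (x + 6), set x=-6: 12/[(-6 - 3)(-6 + 4)] = 2/3


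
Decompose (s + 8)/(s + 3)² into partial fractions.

(s + 8) = α(s + 3) + β. At s = -3: β = 1·(-3) + 8 = 5. Coeff of s: α = 1
Result: 1/(s + 3) + 5/(s + 3)²


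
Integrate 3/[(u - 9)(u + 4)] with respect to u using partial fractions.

Decompose: 3/[(u - 9)(u + 4)] = (3/13)/(u - 9) - (3/13)/(u + 4). Integrate each term: (3/13) ln|(u - 9)| - (3/13) ln|(u + 4)| + C


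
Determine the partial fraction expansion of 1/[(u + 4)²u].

Cover-up at u=0: γ = 1/(0 + 4)² = 1/16. Cover-up at u=-4: β = 1/(-4 - 0) = -1/4. Comparing u² coeff: α = -γ = -1/16
Result: (-1/16)/(u + 4) - (1/4)/(u + 4)² + (1/16)/u


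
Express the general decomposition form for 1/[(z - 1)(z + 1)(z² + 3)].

Two linear + quadratic: A/(z - 1) + B/(z + 1) + (Cz + D)/(z² + 3)


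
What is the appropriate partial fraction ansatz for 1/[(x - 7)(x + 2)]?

Distinct linear factors: A/(x - 7) + B/(x + 2)


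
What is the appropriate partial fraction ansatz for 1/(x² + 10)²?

Repeated quadratic factor: (αx + β)/(x² + 10) + (γx + δ)/(x² + 10)²


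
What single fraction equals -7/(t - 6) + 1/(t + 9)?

Common denominator (t - 6)(t + 9). Numerator: -7(t + 9) + 1(t - 6) = (-7t - 63) + (t - 6) = -6t - 69
Result: (-6t - 69)/[(t - 6)(t + 9)]


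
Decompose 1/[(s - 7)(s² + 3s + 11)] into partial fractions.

Cover-up at s = 7: P = 1/(7² + 3·7 + 11) = 1/81. Then Q = -P = -1/81, R = -P·(3 + 7) = -10/81
Result: (1/81)/(s - 7) - ((1/81)s + 10/81)/(s² + 3s + 11)


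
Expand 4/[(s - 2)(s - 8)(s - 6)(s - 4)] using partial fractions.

Using Heaviside cover-up: (-1/12)/(s - 2) + (1/12)/(s - 8) - (1/4)/(s - 6) + (1/4)/(s - 4)


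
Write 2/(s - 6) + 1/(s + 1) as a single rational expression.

Common denominator (s - 6)(s + 1). Numerator: 2(s + 1) + 1(s - 6) = (2s + 2) + (s - 6) = 3s - 4
Result: (3s - 4)/[(s - 6)(s + 1)]


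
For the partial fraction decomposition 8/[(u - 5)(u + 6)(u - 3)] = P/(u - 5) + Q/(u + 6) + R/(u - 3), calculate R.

Cover-up at u = 3: R = 8/[(3 - 5)(3 + 6)] = 8/[(-2)(9)] = -8/18 = -4/9


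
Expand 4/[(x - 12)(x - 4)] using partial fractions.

4/(x - 12)(x - 4) = α/(x - 12) + β/(x - 4). α = 4/(12 - 4) = 1/2, β = 4/(4 - 12) = -1/2
Result: (1/2)/(x - 12) - (1/2)/(x - 4)


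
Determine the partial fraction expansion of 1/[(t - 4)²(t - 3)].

Cover-up at t=3: C = 1/(3 - 4)² = 1. Cover-up at t=4: B = 1/(4 - 3) = 1. Comparing t² coeff: A = -C = -1
Result: -1/(t - 4) + 1/(t - 4)² + 1/(t - 3)


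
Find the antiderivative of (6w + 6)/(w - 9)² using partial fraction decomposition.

Decompose: A = 6, B = 6·9 + 6 = 60, so (6w + 6)/(w - 9)² = 6/(w - 9) + 60/(w - 9)². Integrate: ∫ A/(w - 9) dw = 6 ln|(w - 9)|; ∫ B/(w - 9)² dw = -60/(w - 9). Sum: 6 ln|(w - 9)| - 60/(w - 9) + C


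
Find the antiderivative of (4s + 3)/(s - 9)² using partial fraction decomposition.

Decompose: P = 4, Q = 4·9 + 3 = 39, so (4s + 3)/(s - 9)² = 4/(s - 9) + 39/(s - 9)². Integrate: ∫ P/(s - 9) ds = 4 ln|(s - 9)|; ∫ Q/(s - 9)² ds = -39/(s - 9). Sum: 4 ln|(s - 9)| - 39/(s - 9) + C


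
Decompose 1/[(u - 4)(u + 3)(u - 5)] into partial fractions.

Using cover-up method: A = -1/7, B = 1/56, C = 1/8
Result: (-1/7)/(u - 4) + (1/56)/(u + 3) + (1/8)/(u - 5)


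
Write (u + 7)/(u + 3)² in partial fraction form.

(u + 7) = P(u + 3) + Q. At u = -3: Q = 1·(-3) + 7 = 4. Coeff of u: P = 1
Result: 1/(u + 3) + 4/(u + 3)²


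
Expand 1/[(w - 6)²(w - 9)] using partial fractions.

Cover-up at w=9: γ = 1/(9 - 6)² = 1/9. Cover-up at w=6: β = 1/(6 - 9) = -1/3. Comparing w² coeff: α = -γ = -1/9
Result: (-1/9)/(w - 6) - (1/3)/(w - 6)² + (1/9)/(w - 9)


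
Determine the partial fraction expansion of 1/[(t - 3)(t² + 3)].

Cover-up at t = 3: P = 1/(3² + 3) = 1/12. Then Q = -P = -1/12, R = -P·(0 + 3) = -1/4
Result: (1/12)/(t - 3) - ((1/12)t + 1/4)/(t² + 3)


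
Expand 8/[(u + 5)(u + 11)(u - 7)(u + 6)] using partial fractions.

Using Heaviside cover-up: (-1/9)/(u + 5) - (2/135)/(u + 11) + (1/351)/(u - 7) + (8/65)/(u + 6)


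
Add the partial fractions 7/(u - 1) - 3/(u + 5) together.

Common denominator (u - 1)(u + 5). Numerator: 7(u + 5) - 3(u - 1) = (7u + 35) - (3u - 3) = 4u + 38
Result: (4u + 38)/[(u - 1)(u + 5)]


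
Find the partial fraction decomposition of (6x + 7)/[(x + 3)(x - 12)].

At x=-3: P = (6·(-3) + 7)/(-3 - 12) = 11/15. At x=12: Q = (6·12 + 7)/(12 + 3) = 79/15
Result: (11/15)/(x + 3) + (79/15)/(x - 12)


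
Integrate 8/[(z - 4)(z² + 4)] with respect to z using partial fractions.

Cover-up at z=4: α = 8/(4²+4) = 2/5. Coeff matching: β = -2/5, γ = -8/5. Decomposition: (2/5)/(z - 4) - ((2/5)z + 8/5)/(z² + 4). Integrate: linear → ln, quadratic → (1/2)ln + arctan: (2/5) ln|(z - 4)| - (1/5) ln(z² + 4) - (4/5) arctan(z/2) + C


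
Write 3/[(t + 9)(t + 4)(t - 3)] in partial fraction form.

Using cover-up method: A = 1/20, B = -3/35, C = 1/28
Result: (1/20)/(t + 9) - (3/35)/(t + 4) + (1/28)/(t - 3)


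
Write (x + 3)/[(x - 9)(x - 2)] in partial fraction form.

At x=9: A = (1·9 + 3)/(9 - 2) = 12/7. At x=2: B = (1·2 + 3)/(2 - 9) = -5/7
Result: (12/7)/(x - 9) - (5/7)/(x - 2)


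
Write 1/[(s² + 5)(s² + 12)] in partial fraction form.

Coefficient matching gives α = γ = 0, β = 1/(12-5) = 1/7, δ = -β = -1/7
Result: (1/7)/(s² + 5) - (1/7)/(s² + 12)


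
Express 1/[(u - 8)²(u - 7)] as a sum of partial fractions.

Cover-up at u=7: R = 1/(7 - 8)² = 1. Cover-up at u=8: Q = 1/(8 - 7) = 1. Comparing u² coeff: P = -R = -1
Result: -1/(u - 8) + 1/(u - 8)² + 1/(u - 7)


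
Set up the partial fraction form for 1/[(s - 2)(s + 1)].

Distinct linear factors: A/(s - 2) + B/(s + 1)


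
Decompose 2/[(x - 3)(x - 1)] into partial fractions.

2/(x - 3)(x - 1) = α/(x - 3) + β/(x - 1). α = 2/(3 - 1) = 1, β = 2/(1 - 3) = -1
Result: 1/(x - 3) - 1/(x - 1)


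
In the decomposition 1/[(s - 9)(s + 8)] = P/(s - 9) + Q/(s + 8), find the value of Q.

Cover-up at s = -8: Q = 1/(-8 - 9) = -1/17


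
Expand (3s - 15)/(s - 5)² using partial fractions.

(3s - 15) = α(s - 5) + β. At s = 5: β = 3·5 - 15 = 0. Coeff of s: α = 3
Result: 3/(s - 5)


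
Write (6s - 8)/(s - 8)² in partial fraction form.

(6s - 8) = α(s - 8) + β. At s = 8: β = 6·8 - 8 = 40. Coeff of s: α = 6
Result: 6/(s - 8) + 40/(s - 8)²


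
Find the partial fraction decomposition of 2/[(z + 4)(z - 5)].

2/(z + 4)(z - 5) = α/(z + 4) + β/(z - 5). α = 2/(-4 - 5) = -2/9, β = 2/(5 + 4) = 2/9
Result: (-2/9)/(z + 4) + (2/9)/(z - 5)


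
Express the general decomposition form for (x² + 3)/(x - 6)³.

Repeated linear factor (power 3): A/(x - 6) + B/(x - 6)² + C/(x - 6)³


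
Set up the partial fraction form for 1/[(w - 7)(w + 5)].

Distinct linear factors: α/(w - 7) + β/(w + 5)


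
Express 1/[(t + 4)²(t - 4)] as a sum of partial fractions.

Cover-up at t=4: γ = 1/(4 + 4)² = 1/64. Cover-up at t=-4: β = 1/(-4 - 4) = -1/8. Comparing t² coeff: α = -γ = -1/64
Result: (-1/64)/(t + 4) - (1/8)/(t + 4)² + (1/64)/(t - 4)


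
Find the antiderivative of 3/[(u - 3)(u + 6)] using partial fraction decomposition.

Decompose: 3/[(u - 3)(u + 6)] = (1/3)/(u - 3) - (1/3)/(u + 6). Integrate each term: (1/3) ln|(u - 3)| - (1/3) ln|(u + 6)| + C


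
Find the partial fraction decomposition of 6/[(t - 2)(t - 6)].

6/(t - 2)(t - 6) = A/(t - 2) + B/(t - 6). A = 6/(2 - 6) = -3/2, B = 6/(6 - 2) = 3/2
Result: (-3/2)/(t - 2) + (3/2)/(t - 6)


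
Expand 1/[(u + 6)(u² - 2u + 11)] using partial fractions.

Cover-up at u = -6: α = 1/((-6)² - 2·(-6) + 11) = 1/59. Then β = -α = -1/59, γ = -α·(-2 - 6) = 8/59
Result: (1/59)/(u + 6) - ((1/59)u - 8/59)/(u² - 2u + 11)


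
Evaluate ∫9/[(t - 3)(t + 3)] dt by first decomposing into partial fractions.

Decompose: 9/[(t - 3)(t + 3)] = (3/2)/(t - 3) - (3/2)/(t + 3). Integrate each term: (3/2) ln|(t - 3)| - (3/2) ln|(t + 3)| + C


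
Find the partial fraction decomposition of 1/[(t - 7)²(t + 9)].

Cover-up at t=-9: C = 1/(-9 - 7)² = 1/256. Cover-up at t=7: B = 1/(7 + 9) = 1/16. Comparing t² coeff: A = -C = -1/256
Result: (-1/256)/(t - 7) + (1/16)/(t - 7)² + (1/256)/(t + 9)


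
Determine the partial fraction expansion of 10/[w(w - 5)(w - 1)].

Using cover-up method: α = 2, β = 1/2, γ = -5/2
Result: 2/w + (1/2)/(w - 5) - (5/2)/(w - 1)


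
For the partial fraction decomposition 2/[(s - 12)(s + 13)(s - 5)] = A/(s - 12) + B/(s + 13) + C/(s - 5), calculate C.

Cover-up at s = 5: C = 2/[(5 - 12)(5 + 13)] = 2/[(-7)(18)] = -2/126 = -1/63


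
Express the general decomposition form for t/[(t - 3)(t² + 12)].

Linear + irreducible quadratic: α/(t - 3) + (βt + γ)/(t² + 12)


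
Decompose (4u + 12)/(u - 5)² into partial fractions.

(4u + 12) = P(u - 5) + Q. At u = 5: Q = 4·5 + 12 = 32. Coeff of u: P = 4
Result: 4/(u - 5) + 32/(u - 5)²


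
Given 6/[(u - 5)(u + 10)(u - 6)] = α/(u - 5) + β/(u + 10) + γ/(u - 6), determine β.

Cover-up at u = -10: β = 6/[(-10 - 5)(-10 - 6)] = 6/[(-15)(-16)] = 6/240 = 1/40


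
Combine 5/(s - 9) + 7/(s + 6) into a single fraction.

Common denominator (s - 9)(s + 6). Numerator: 5(s + 6) + 7(s - 9) = (5s + 30) + (7s - 63) = 12s - 33
Result: (12s - 33)/[(s - 9)(s + 6)]


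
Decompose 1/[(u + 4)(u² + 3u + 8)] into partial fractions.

Cover-up at u = -4: α = 1/((-4)² + 3·(-4) + 8) = 1/12. Then β = -α = -1/12, γ = -α·(3 - 4) = 1/12
Result: (1/12)/(u + 4) - ((1/12)u - 1/12)/(u² + 3u + 8)


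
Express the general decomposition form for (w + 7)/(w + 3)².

Repeated linear factor: α/(w + 3) + β/(w + 3)²


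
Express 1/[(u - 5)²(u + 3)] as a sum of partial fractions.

Cover-up at u=-3: R = 1/(-3 - 5)² = 1/64. Cover-up at u=5: Q = 1/(5 + 3) = 1/8. Comparing u² coeff: P = -R = -1/64
Result: (-1/64)/(u - 5) + (1/8)/(u - 5)² + (1/64)/(u + 3)


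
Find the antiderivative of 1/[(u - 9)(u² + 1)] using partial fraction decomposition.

Cover-up at u=9: P = 1/(9²+1) = 1/82. Coeff matching: Q = -1/82, R = -9/82. Decomposition: (1/82)/(u - 9) - ((1/82)u + 9/82)/(u² + 1). Integrate: linear → ln, quadratic → (1/2)ln + arctan: (1/82) ln|(u - 9)| - (1/164) ln(u² + 1) - (9/82) arctan(u) + C


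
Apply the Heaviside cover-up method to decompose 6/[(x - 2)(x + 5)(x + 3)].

Cover (x - 2), x=2: P = 6/[(2 + 5)(2 + 3)] = 6/35. Cover (x + 5), x=-5: Q = 6/[(-5 - 2)(-5 + 3)] = 3/7. Cover (x + 3), x=-3: R = 6/[(-3 - 2)(-3 + 5)] = -3/5.
Result: (6/35)/(x - 2) + (3/7)/(x + 5) - (3/5)/(x + 3)


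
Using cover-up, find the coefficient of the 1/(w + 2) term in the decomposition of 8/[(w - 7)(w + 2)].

Cover (w + 2), set w=-2: 8/((w - 7) at w=-2) = 8/(-9) = -8/9


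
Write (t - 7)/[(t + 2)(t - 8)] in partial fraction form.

At t=-2: P = (1·(-2) - 7)/(-2 - 8) = 9/10. At t=8: Q = (1·8 - 7)/(8 + 2) = 1/10
Result: (9/10)/(t + 2) + (1/10)/(t - 8)


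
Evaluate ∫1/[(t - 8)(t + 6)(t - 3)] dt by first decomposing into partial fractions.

Cover-up: P = 1/70, Q = 1/126, R = -1/45. Decomposition: (1/70)/(t - 8) + (1/126)/(t + 6) - (1/45)/(t - 3). Integrate each term: (1/70) ln|(t - 8)| + (1/126) ln|(t + 6)| - (1/45) ln|(t - 3)| + C


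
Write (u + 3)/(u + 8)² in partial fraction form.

(u + 3) = α(u + 8) + β. At u = -8: β = 1·(-8) + 3 = -5. Coeff of u: α = 1
Result: 1/(u + 8) - 5/(u + 8)²


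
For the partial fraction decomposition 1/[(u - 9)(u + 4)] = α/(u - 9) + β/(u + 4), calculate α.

Cover-up at u = 9: α = 1/(9 + 4) = 1/13


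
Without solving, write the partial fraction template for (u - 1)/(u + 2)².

Repeated linear factor: A/(u + 2) + B/(u + 2)²


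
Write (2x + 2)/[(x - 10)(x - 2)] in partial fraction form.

At x=10: α = (2·10 + 2)/(10 - 2) = 11/4. At x=2: β = (2·2 + 2)/(2 - 10) = -3/4
Result: (11/4)/(x - 10) - (3/4)/(x - 2)


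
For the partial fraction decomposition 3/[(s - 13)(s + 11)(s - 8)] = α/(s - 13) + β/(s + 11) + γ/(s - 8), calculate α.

Cover-up at s = 13: α = 3/[(13 + 11)(13 - 8)] = 3/[(24)(5)] = 3/120 = 1/40


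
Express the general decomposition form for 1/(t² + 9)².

Repeated quadratic factor: (Pt + Q)/(t² + 9) + (Rt + S)/(t² + 9)²


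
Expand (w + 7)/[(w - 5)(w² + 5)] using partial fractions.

At w=5: P = (1·5 + 7)/(5² + 5) = 2/5. Q = -P = -2/5, R = 1 - 5·P = -1
Result: (2/5)/(w - 5) - ((2/5)w + 1)/(w² + 5)


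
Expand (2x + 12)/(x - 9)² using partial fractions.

(2x + 12) = P(x - 9) + Q. At x = 9: Q = 2·9 + 12 = 30. Coeff of x: P = 2
Result: 2/(x - 9) + 30/(x - 9)²


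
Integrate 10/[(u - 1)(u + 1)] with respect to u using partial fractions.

Decompose: 10/[(u - 1)(u + 1)] = 5/(u - 1) - 5/(u + 1). Integrate each term: 5 ln|(u - 1)| - 5 ln|(u + 1)| + C


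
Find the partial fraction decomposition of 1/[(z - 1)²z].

Cover-up at z=0: C = 1/(0 - 1)² = 1. Cover-up at z=1: B = 1/(1 - 0) = 1. Comparing z² coeff: A = -C = -1
Result: -1/(z - 1) + 1/(z - 1)² + 1/z


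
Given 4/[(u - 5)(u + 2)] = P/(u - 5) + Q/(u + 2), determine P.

Cover-up at u = 5: P = 4/(5 + 2) = 4/7


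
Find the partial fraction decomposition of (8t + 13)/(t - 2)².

(8t + 13) = P(t - 2) + Q. At t = 2: Q = 8·2 + 13 = 29. Coeff of t: P = 8
Result: 8/(t - 2) + 29/(t - 2)²


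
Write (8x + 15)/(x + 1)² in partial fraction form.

(8x + 15) = P(x + 1) + Q. At x = -1: Q = 8·(-1) + 15 = 7. Coeff of x: P = 8
Result: 8/(x + 1) + 7/(x + 1)²


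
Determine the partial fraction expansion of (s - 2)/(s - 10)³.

(s - 2) = A(s - 10)² + B(s - 10) + C. At s = 10: C = 1·10 - 2 = 8. Coefficients: A = 0, B = 1
Result: 1/(s - 10)² + 8/(s - 10)³


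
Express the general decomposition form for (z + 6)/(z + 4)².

Repeated linear factor: A/(z + 4) + B/(z + 4)²


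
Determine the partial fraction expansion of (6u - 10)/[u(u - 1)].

At u=0: A = (6·0 - 10)/(0 - 1) = 10. At u=1: B = (6·1 - 10)/(1 - 0) = -4
Result: 10/u - 4/(u - 1)


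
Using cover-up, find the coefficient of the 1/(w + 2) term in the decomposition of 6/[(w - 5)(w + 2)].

Cover (w + 2), set w=-2: 6/((w - 5) at w=-2) = 6/(-7) = -6/7


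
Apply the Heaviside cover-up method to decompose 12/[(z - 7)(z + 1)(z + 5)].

Cover (z - 7), z=7: A = 12/[(7 + 1)(7 + 5)] = 1/8. Cover (z + 1), z=-1: B = 12/[(-1 - 7)(-1 + 5)] = -3/8. Cover (z + 5), z=-5: C = 12/[(-5 - 7)(-5 + 1)] = 1/4.
Result: (1/8)/(z - 7) - (3/8)/(z + 1) + (1/4)/(z + 5)


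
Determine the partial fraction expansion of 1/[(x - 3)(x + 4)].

1/(x - 3)(x + 4) = A/(x - 3) + B/(x + 4). A = 1/(3 + 4) = 1/7, B = 1/(-4 - 3) = -1/7
Result: (1/7)/(x - 3) - (1/7)/(x + 4)


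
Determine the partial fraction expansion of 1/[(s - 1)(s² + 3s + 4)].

Cover-up at s = 1: α = 1/(1² + 3·1 + 4) = 1/8. Then β = -α = -1/8, γ = -α·(3 + 1) = -1/2
Result: (1/8)/(s - 1) - ((1/8)s + 1/2)/(s² + 3s + 4)


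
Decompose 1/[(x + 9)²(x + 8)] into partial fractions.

Cover-up at x=-8: γ = 1/(-8 + 9)² = 1. Cover-up at x=-9: β = 1/(-9 + 8) = -1. Comparing x² coeff: α = -γ = -1
Result: -1/(x + 9) - 1/(x + 9)² + 1/(x + 8)


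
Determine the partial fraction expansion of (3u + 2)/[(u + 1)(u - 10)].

At u=-1: P = (3·(-1) + 2)/(-1 - 10) = 1/11. At u=10: Q = (3·10 + 2)/(10 + 1) = 32/11
Result: (1/11)/(u + 1) + (32/11)/(u - 10)


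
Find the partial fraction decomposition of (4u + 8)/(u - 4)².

(4u + 8) = α(u - 4) + β. At u = 4: β = 4·4 + 8 = 24. Coeff of u: α = 4
Result: 4/(u - 4) + 24/(u - 4)²


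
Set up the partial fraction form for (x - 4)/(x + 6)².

Repeated linear factor: A/(x + 6) + B/(x + 6)²


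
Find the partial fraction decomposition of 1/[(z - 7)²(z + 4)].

Cover-up at z=-4: γ = 1/(-4 - 7)² = 1/121. Cover-up at z=7: β = 1/(7 + 4) = 1/11. Comparing z² coeff: α = -γ = -1/121
Result: (-1/121)/(z - 7) + (1/11)/(z - 7)² + (1/121)/(z + 4)


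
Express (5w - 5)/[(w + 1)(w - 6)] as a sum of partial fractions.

At w=-1: A = (5·(-1) - 5)/(-1 - 6) = 10/7. At w=6: B = (5·6 - 5)/(6 + 1) = 25/7
Result: (10/7)/(w + 1) + (25/7)/(w - 6)


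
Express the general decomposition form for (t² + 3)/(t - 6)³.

Repeated linear factor (power 3): A/(t - 6) + B/(t - 6)² + C/(t - 6)³


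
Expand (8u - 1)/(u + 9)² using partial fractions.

(8u - 1) = P(u + 9) + Q. At u = -9: Q = 8·(-9) - 1 = -73. Coeff of u: P = 8
Result: 8/(u + 9) - 73/(u + 9)²


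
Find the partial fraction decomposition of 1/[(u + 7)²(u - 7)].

Cover-up at u=7: C = 1/(7 + 7)² = 1/196. Cover-up at u=-7: B = 1/(-7 - 7) = -1/14. Comparing u² coeff: A = -C = -1/196
Result: (-1/196)/(u + 7) - (1/14)/(u + 7)² + (1/196)/(u - 7)


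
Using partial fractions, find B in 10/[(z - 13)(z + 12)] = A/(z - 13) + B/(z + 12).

Cover-up at z = -12: B = 10/(-12 - 13) = -10/25 = -2/5


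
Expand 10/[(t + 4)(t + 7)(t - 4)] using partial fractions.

Using cover-up method: A = -5/12, B = 10/33, C = 5/44
Result: (-5/12)/(t + 4) + (10/33)/(t + 7) + (5/44)/(t - 4)


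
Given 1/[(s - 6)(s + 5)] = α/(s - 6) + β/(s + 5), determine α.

Cover-up at s = 6: α = 1/(6 + 5) = 1/11


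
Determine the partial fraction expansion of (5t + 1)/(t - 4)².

(5t + 1) = α(t - 4) + β. At t = 4: β = 5·4 + 1 = 21. Coeff of t: α = 5
Result: 5/(t - 4) + 21/(t - 4)²


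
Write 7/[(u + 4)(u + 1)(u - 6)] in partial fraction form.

Using cover-up method: P = 7/30, Q = -1/3, R = 1/10
Result: (7/30)/(u + 4) - (1/3)/(u + 1) + (1/10)/(u - 6)


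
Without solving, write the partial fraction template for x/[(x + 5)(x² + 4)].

Linear + irreducible quadratic: P/(x + 5) + (Qx + R)/(x² + 4)


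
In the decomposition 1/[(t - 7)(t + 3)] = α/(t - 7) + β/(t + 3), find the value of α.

Cover-up at t = 7: α = 1/(7 + 3) = 1/10


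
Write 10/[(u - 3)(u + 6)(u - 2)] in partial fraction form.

Using cover-up method: A = 10/9, B = 5/36, C = -5/4
Result: (10/9)/(u - 3) + (5/36)/(u + 6) - (5/4)/(u - 2)


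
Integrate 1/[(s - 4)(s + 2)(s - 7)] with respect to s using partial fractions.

Cover-up: A = -1/18, B = 1/54, C = 1/27. Decomposition: (-1/18)/(s - 4) + (1/54)/(s + 2) + (1/27)/(s - 7). Integrate each term: (-1/18) ln|(s - 4)| + (1/54) ln|(s + 2)| + (1/27) ln|(s - 7)| + C


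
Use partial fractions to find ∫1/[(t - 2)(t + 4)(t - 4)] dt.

Cover-up: α = -1/12, β = 1/48, γ = 1/16. Decomposition: (-1/12)/(t - 2) + (1/48)/(t + 4) + (1/16)/(t - 4). Integrate each term: (-1/12) ln|(t - 2)| + (1/48) ln|(t + 4)| + (1/16) ln|(t - 4)| + C


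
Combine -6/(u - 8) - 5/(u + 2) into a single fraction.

Common denominator (u - 8)(u + 2). Numerator: -6(u + 2) - 5(u - 8) = (-6u - 12) - (5u - 40) = -11u + 28
Result: (-11u + 28)/[(u - 8)(u + 2)]


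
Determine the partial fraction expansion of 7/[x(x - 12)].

7/x(x - 12) = α/x + β/(x - 12). α = 7/(0 - 12) = -7/12, β = 7/(12 - 0) = 7/12
Result: (-7/12)/x + (7/12)/(x - 12)


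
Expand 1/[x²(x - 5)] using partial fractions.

Cover-up at x=5: C = 1/(5 - 0)² = 1/25. Cover-up at x=0: B = 1/(0 - 5) = -1/5. Comparing x² coeff: A = -C = -1/25
Result: (-1/25)/x - (1/5)/x² + (1/25)/(x - 5)


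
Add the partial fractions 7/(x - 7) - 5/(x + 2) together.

Common denominator (x - 7)(x + 2). Numerator: 7(x + 2) - 5(x - 7) = (7x + 14) - (5x - 35) = 2x + 49
Result: (2x + 49)/[(x - 7)(x + 2)]


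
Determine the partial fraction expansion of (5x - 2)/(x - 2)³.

(5x - 2) = α(x - 2)² + β(x - 2) + γ. At x = 2: γ = 5·2 - 2 = 8. Coefficients: α = 0, β = 5
Result: 5/(x - 2)² + 8/(x - 2)³


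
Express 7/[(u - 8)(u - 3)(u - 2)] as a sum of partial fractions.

Using cover-up method: P = 7/30, Q = -7/5, R = 7/6
Result: (7/30)/(u - 8) - (7/5)/(u - 3) + (7/6)/(u - 2)


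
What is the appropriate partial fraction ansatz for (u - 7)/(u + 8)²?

Repeated linear factor: A/(u + 8) + B/(u + 8)²


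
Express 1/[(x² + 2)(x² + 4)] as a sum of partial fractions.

Coefficient matching gives P = R = 0, Q = 1/(4-2) = 1/2, S = -Q = -1/2
Result: (1/2)/(x² + 2) - (1/2)/(x² + 4)


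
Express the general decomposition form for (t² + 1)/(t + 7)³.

Repeated linear factor (power 3): A/(t + 7) + B/(t + 7)² + C/(t + 7)³


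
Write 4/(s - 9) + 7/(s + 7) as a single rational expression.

Common denominator (s - 9)(s + 7). Numerator: 4(s + 7) + 7(s - 9) = (4s + 28) + (7s - 63) = 11s - 35
Result: (11s - 35)/[(s - 9)(s + 7)]


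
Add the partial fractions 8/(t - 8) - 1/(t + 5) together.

Common denominator (t - 8)(t + 5). Numerator: 8(t + 5) - 1(t - 8) = (8t + 40) - (t - 8) = 7t + 48
Result: (7t + 48)/[(t - 8)(t + 5)]


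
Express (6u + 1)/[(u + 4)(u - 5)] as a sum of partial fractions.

At u=-4: A = (6·(-4) + 1)/(-4 - 5) = 23/9. At u=5: B = (6·5 + 1)/(5 + 4) = 31/9
Result: (23/9)/(u + 4) + (31/9)/(u - 5)


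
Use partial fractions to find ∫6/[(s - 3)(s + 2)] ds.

Decompose: 6/[(s - 3)(s + 2)] = (6/5)/(s - 3) - (6/5)/(s + 2). Integrate each term: (6/5) ln|(s - 3)| - (6/5) ln|(s + 2)| + C


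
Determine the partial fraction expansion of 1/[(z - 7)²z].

Cover-up at z=0: C = 1/(0 - 7)² = 1/49. Cover-up at z=7: B = 1/(7 - 0) = 1/7. Comparing z² coeff: A = -C = -1/49
Result: (-1/49)/(z - 7) + (1/7)/(z - 7)² + (1/49)/z


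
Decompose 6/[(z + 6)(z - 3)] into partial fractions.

6/(z + 6)(z - 3) = A/(z + 6) + B/(z - 3). A = 6/(-6 - 3) = -2/3, B = 6/(3 + 6) = 2/3
Result: (-2/3)/(z + 6) + (2/3)/(z - 3)


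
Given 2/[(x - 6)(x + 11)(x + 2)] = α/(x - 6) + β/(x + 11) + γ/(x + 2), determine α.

Cover-up at x = 6: α = 2/[(6 + 11)(6 + 2)] = 2/[(17)(8)] = 2/136 = 1/68


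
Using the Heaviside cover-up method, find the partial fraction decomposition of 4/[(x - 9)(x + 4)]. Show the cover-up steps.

Cover (x - 9): set x=9, get P = 4/(9 + 4) = 4/13. Cover (x + 4): set x=-4, get Q = 4/(-4 - 9) = -4/13.
Result: (4/13)/(x - 9) - (4/13)/(x + 4)


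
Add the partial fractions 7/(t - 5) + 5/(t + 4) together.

Common denominator (t - 5)(t + 4). Numerator: 7(t + 4) + 5(t - 5) = (7t + 28) + (5t - 25) = 12t + 3
Result: (12t + 3)/[(t - 5)(t + 4)]


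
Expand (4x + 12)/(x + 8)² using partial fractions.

(4x + 12) = α(x + 8) + β. At x = -8: β = 4·(-8) + 12 = -20. Coeff of x: α = 4
Result: 4/(x + 8) - 20/(x + 8)²


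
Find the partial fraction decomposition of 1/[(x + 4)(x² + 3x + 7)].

Cover-up at x = -4: α = 1/((-4)² + 3·(-4) + 7) = 1/11. Then β = -α = -1/11, γ = -α·(3 - 4) = 1/11
Result: (1/11)/(x + 4) - ((1/11)x - 1/11)/(x² + 3x + 7)


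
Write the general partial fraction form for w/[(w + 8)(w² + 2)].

Linear + irreducible quadratic: A/(w + 8) + (Bw + C)/(w² + 2)


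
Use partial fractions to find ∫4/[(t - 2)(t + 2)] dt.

Decompose: 4/[(t - 2)(t + 2)] = 1/(t - 2) - 1/(t + 2). Integrate each term: ln|(t - 2)| - ln|(t + 2)| + C


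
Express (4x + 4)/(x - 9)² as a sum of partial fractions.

(4x + 4) = α(x - 9) + β. At x = 9: β = 4·9 + 4 = 40. Coeff of x: α = 4
Result: 4/(x - 9) + 40/(x - 9)²


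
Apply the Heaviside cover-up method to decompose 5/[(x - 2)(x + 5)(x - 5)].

Cover (x - 2), x=2: α = 5/[(2 + 5)(2 - 5)] = -5/21. Cover (x + 5), x=-5: β = 5/[(-5 - 2)(-5 - 5)] = 1/14. Cover (x - 5), x=5: γ = 5/[(5 - 2)(5 + 5)] = 1/6.
Result: (-5/21)/(x - 2) + (1/14)/(x + 5) + (1/6)/(x - 5)


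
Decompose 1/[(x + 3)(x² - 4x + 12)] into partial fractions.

Cover-up at x = -3: P = 1/((-3)² - 4·(-3) + 12) = 1/33. Then Q = -P = -1/33, R = -P·(-4 - 3) = 7/33
Result: (1/33)/(x + 3) - ((1/33)x - 7/33)/(x² - 4x + 12)


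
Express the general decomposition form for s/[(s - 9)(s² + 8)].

Linear + irreducible quadratic: P/(s - 9) + (Qs + R)/(s² + 8)


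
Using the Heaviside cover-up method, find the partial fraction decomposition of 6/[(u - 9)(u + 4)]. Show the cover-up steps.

Cover (u - 9): set u=9, get α = 6/(9 + 4) = 6/13. Cover (u + 4): set u=-4, get β = 6/(-4 - 9) = -6/13.
Result: (6/13)/(u - 9) - (6/13)/(u + 4)


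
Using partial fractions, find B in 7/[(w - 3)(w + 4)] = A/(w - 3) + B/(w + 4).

Cover-up at w = -4: B = 7/(-4 - 3) = -7/7 = -1


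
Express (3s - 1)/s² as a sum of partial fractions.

(3s - 1) = Ps + Q. At s = 0: Q = 3·0 - 1 = -1. Coeff of s: P = 3
Result: 3/s - 1/s²


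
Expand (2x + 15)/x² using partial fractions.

(2x + 15) = Ax + B. At x = 0: B = 2·0 + 15 = 15. Coeff of x: A = 2
Result: 2/x + 15/x²


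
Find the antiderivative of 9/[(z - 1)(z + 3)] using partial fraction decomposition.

Decompose: 9/[(z - 1)(z + 3)] = (9/4)/(z - 1) - (9/4)/(z + 3). Integrate each term: (9/4) ln|(z - 1)| - (9/4) ln|(z + 3)| + C


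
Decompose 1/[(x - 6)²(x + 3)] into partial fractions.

Cover-up at x=-3: C = 1/(-3 - 6)² = 1/81. Cover-up at x=6: B = 1/(6 + 3) = 1/9. Comparing x² coeff: A = -C = -1/81
Result: (-1/81)/(x - 6) + (1/9)/(x - 6)² + (1/81)/(x + 3)


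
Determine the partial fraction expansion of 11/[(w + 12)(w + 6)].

11/(w + 12)(w + 6) = P/(w + 12) + Q/(w + 6). P = 11/(-12 + 6) = -11/6, Q = 11/(-6 + 12) = 11/6
Result: (-11/6)/(w + 12) + (11/6)/(w + 6)


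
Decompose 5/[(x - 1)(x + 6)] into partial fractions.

5/(x - 1)(x + 6) = A/(x - 1) + B/(x + 6). A = 5/(1 + 6) = 5/7, B = 5/(-6 - 1) = -5/7
Result: (5/7)/(x - 1) - (5/7)/(x + 6)


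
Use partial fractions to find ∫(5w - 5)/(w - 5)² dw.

Decompose: A = 5, B = 5·5 - 5 = 20, so (5w - 5)/(w - 5)² = 5/(w - 5) + 20/(w - 5)². Integrate: ∫ A/(w - 5) dw = 5 ln|(w - 5)|; ∫ B/(w - 5)² dw = -20/(w - 5). Sum: 5 ln|(w - 5)| - 20/(w - 5) + C


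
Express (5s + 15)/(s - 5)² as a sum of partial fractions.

(5s + 15) = P(s - 5) + Q. At s = 5: Q = 5·5 + 15 = 40. Coeff of s: P = 5
Result: 5/(s - 5) + 40/(s - 5)²


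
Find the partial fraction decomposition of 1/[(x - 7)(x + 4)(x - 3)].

Using cover-up method: P = 1/44, Q = 1/77, R = -1/28
Result: (1/44)/(x - 7) + (1/77)/(x + 4) - (1/28)/(x - 3)


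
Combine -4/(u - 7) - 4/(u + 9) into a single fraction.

Common denominator (u - 7)(u + 9). Numerator: -4(u + 9) - 4(u - 7) = (-4u - 36) - (4u - 28) = -8u - 8
Result: (-8u - 8)/[(u - 7)(u + 9)]


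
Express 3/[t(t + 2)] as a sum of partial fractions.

3/t(t + 2) = A/t + B/(t + 2). A = 3/(0 + 2) = 3/2, B = 3/(-2 - 0) = -3/2
Result: (3/2)/t - (3/2)/(t + 2)


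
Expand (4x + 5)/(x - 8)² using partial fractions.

(4x + 5) = A(x - 8) + B. At x = 8: B = 4·8 + 5 = 37. Coeff of x: A = 4
Result: 4/(x - 8) + 37/(x - 8)²


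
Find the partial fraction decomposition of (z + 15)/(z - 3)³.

(z + 15) = A(z - 3)² + B(z - 3) + C. At z = 3: C = 1·3 + 15 = 18. Coefficients: A = 0, B = 1
Result: 1/(z - 3)² + 18/(z - 3)³


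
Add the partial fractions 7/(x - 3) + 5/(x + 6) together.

Common denominator (x - 3)(x + 6). Numerator: 7(x + 6) + 5(x - 3) = (7x + 42) + (5x - 15) = 12x + 27
Result: (12x + 27)/[(x - 3)(x + 6)]


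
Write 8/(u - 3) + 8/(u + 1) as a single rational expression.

Common denominator (u - 3)(u + 1). Numerator: 8(u + 1) + 8(u - 3) = (8u + 8) + (8u - 24) = 16u - 16
Result: (16u - 16)/[(u - 3)(u + 1)]


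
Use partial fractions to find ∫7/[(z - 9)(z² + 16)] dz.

Cover-up at z=9: P = 7/(9²+16) = 7/97. Coeff matching: Q = -7/97, R = -63/97. Decomposition: (7/97)/(z - 9) - ((7/97)z + 63/97)/(z² + 16). Integrate: linear → ln, quadratic → (1/2)ln + arctan: (7/97) ln|(z - 9)| - (7/194) ln(z² + 16) - (63/388) arctan(z/4) + C


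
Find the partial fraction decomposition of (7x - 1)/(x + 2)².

(7x - 1) = α(x + 2) + β. At x = -2: β = 7·(-2) - 1 = -15. Coeff of x: α = 7
Result: 7/(x + 2) - 15/(x + 2)²


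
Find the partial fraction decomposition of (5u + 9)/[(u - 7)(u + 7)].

At u=7: A = (5·7 + 9)/(7 + 7) = 22/7. At u=-7: B = (5·(-7) + 9)/(-7 - 7) = 13/7
Result: (22/7)/(u - 7) + (13/7)/(u + 7)


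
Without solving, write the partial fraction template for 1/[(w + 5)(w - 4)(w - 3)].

Three distinct linear factors: A/(w + 5) + B/(w - 4) + C/(w - 3)


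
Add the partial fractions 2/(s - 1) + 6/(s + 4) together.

Common denominator (s - 1)(s + 4). Numerator: 2(s + 4) + 6(s - 1) = (2s + 8) + (6s - 6) = 8s + 2
Result: (8s + 2)/[(s - 1)(s + 4)]


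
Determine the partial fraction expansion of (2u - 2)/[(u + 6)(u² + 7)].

At u=-6: P = (2·(-6) - 2)/((-6)² + 7) = -14/43. Q = -P = 14/43, R = 2 - (-6)·P = 2/43
Result: (-14/43)/(u + 6) + ((14/43)u + 2/43)/(u² + 7)


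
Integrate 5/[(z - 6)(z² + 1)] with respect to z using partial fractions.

Cover-up at z=6: P = 5/(6²+1) = 5/37. Coeff matching: Q = -5/37, R = -30/37. Decomposition: (5/37)/(z - 6) - ((5/37)z + 30/37)/(z² + 1). Integrate: linear → ln, quadratic → (1/2)ln + arctan: (5/37) ln|(z - 6)| - (5/74) ln(z² + 1) - (30/37) arctan(z) + C


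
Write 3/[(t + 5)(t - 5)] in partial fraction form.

3/(t + 5)(t - 5) = P/(t + 5) + Q/(t - 5). P = 3/(-5 - 5) = -3/10, Q = 3/(5 + 5) = 3/10
Result: (-3/10)/(t + 5) + (3/10)/(t - 5)


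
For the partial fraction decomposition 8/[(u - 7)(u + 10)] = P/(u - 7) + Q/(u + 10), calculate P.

Cover-up at u = 7: P = 8/(7 + 10) = 8/17


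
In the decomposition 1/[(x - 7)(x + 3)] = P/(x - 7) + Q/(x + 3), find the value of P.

Cover-up at x = 7: P = 1/(7 + 3) = 1/10


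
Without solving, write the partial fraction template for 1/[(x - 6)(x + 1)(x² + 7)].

Two linear + quadratic: α/(x - 6) + β/(x + 1) + (γx + δ)/(x² + 7)


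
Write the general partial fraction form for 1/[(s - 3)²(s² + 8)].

Repeated linear + quadratic: α/(s - 3) + β/(s - 3)² + (γs + δ)/(s² + 8)


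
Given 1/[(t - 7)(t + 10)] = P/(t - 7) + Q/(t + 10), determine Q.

Cover-up at t = -10: Q = 1/(-10 - 7) = -1/17


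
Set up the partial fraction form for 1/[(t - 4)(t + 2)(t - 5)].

Three distinct linear factors: A/(t - 4) + B/(t + 2) + C/(t - 5)


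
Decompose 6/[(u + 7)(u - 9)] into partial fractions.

6/(u + 7)(u - 9) = α/(u + 7) + β/(u - 9). α = 6/(-7 - 9) = -3/8, β = 6/(9 + 7) = 3/8
Result: (-3/8)/(u + 7) + (3/8)/(u - 9)


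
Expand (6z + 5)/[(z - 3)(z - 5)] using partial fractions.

At z=3: α = (6·3 + 5)/(3 - 5) = -23/2. At z=5: β = (6·5 + 5)/(5 - 3) = 35/2
Result: (-23/2)/(z - 3) + (35/2)/(z - 5)


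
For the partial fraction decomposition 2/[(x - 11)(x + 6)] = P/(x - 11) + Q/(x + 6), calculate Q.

Cover-up at x = -6: Q = 2/(-6 - 11) = -2/17


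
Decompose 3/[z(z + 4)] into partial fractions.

3/z(z + 4) = A/z + B/(z + 4). A = 3/(0 + 4) = 3/4, B = 3/(-4 - 0) = -3/4
Result: (3/4)/z - (3/4)/(z + 4)


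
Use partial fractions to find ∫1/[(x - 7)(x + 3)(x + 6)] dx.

Cover-up: A = 1/130, B = -1/30, C = 1/39. Decomposition: (1/130)/(x - 7) - (1/30)/(x + 3) + (1/39)/(x + 6). Integrate each term: (1/130) ln|(x - 7)| - (1/30) ln|(x + 3)| + (1/39) ln|(x + 6)| + C


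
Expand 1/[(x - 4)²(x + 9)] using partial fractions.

Cover-up at x=-9: C = 1/(-9 - 4)² = 1/169. Cover-up at x=4: B = 1/(4 + 9) = 1/13. Comparing x² coeff: A = -C = -1/169
Result: (-1/169)/(x - 4) + (1/13)/(x - 4)² + (1/169)/(x + 9)


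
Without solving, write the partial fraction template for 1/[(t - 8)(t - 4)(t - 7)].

Three distinct linear factors: α/(t - 8) + β/(t - 4) + γ/(t - 7)


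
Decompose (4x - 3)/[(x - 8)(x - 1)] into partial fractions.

At x=8: P = (4·8 - 3)/(8 - 1) = 29/7. At x=1: Q = (4·1 - 3)/(1 - 8) = -1/7
Result: (29/7)/(x - 8) - (1/7)/(x - 1)


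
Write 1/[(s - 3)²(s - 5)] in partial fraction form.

Cover-up at s=5: C = 1/(5 - 3)² = 1/4. Cover-up at s=3: B = 1/(3 - 5) = -1/2. Comparing s² coeff: A = -C = -1/4
Result: (-1/4)/(s - 3) - (1/2)/(s - 3)² + (1/4)/(s - 5)


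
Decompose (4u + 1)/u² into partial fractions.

(4u + 1) = Pu + Q. At u = 0: Q = 4·0 + 1 = 1. Coeff of u: P = 4
Result: 4/u + 1/u²


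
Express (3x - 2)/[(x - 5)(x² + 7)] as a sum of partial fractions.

At x=5: P = (3·5 - 2)/(5² + 7) = 13/32. Q = -P = -13/32, R = 3 - 5·P = 31/32
Result: (13/32)/(x - 5) - ((13/32)x - 31/32)/(x² + 7)


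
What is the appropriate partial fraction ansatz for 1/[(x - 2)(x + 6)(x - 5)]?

Three distinct linear factors: α/(x - 2) + β/(x + 6) + γ/(x - 5)


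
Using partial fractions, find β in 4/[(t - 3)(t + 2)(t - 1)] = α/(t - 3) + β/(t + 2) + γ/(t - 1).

Cover-up at t = -2: β = 4/[(-2 - 3)(-2 - 1)] = 4/[(-5)(-3)] = 4/15


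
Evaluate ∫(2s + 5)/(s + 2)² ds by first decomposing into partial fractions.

Decompose: α = 2, β = 2·(-2) + 5 = 1, so (2s + 5)/(s + 2)² = 2/(s + 2) + 1/(s + 2)². Integrate: ∫ α/(s + 2) ds = 2 ln|(s + 2)|; ∫ β/(s + 2)² ds = -1/(s + 2). Sum: 2 ln|(s + 2)| - 1/(s + 2) + C


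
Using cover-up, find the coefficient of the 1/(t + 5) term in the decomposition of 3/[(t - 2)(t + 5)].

Cover (t + 5), set t=-5: 3/((t - 2) at t=-5) = 3/(-7) = -3/7


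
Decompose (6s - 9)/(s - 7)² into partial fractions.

(6s - 9) = α(s - 7) + β. At s = 7: β = 6·7 - 9 = 33. Coeff of s: α = 6
Result: 6/(s - 7) + 33/(s - 7)²


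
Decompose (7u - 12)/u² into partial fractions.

(7u - 12) = Au + B. At u = 0: B = 7·0 - 12 = -12. Coeff of u: A = 7
Result: 7/u - 12/u²


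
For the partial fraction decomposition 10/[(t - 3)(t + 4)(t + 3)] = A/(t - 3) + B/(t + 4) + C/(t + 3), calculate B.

Cover-up at t = -4: B = 10/[(-4 - 3)(-4 + 3)] = 10/[(-7)(-1)] = 10/7


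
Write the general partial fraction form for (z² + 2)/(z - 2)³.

Repeated linear factor (power 3): A/(z - 2) + B/(z - 2)² + C/(z - 2)³


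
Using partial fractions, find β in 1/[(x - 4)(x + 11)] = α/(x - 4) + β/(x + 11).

Cover-up at x = -11: β = 1/(-11 - 4) = -1/15


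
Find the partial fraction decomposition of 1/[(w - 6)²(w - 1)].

Cover-up at w=1: γ = 1/(1 - 6)² = 1/25. Cover-up at w=6: β = 1/(6 - 1) = 1/5. Comparing w² coeff: α = -γ = -1/25
Result: (-1/25)/(w - 6) + (1/5)/(w - 6)² + (1/25)/(w - 1)


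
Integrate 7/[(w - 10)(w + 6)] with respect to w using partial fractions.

Decompose: 7/[(w - 10)(w + 6)] = (7/16)/(w - 10) - (7/16)/(w + 6). Integrate each term: (7/16) ln|(w - 10)| - (7/16) ln|(w + 6)| + C


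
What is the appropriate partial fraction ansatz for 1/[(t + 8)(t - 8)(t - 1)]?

Three distinct linear factors: P/(t + 8) + Q/(t - 8) + R/(t - 1)


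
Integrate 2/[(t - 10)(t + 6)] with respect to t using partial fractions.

Decompose: 2/[(t - 10)(t + 6)] = (1/8)/(t - 10) - (1/8)/(t + 6). Integrate each term: (1/8) ln|(t - 10)| - (1/8) ln|(t + 6)| + C


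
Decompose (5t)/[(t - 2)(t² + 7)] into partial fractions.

At t=2: P = (5·2 + 0)/(2² + 7) = 10/11. Q = -P = -10/11, R = 5 - 2·P = 35/11
Result: (10/11)/(t - 2) - ((10/11)t - 35/11)/(t² + 7)


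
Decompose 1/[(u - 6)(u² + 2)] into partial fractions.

Cover-up at u = 6: α = 1/(6² + 2) = 1/38. Then β = -α = -1/38, γ = -α·(0 + 6) = -3/19
Result: (1/38)/(u - 6) - ((1/38)u + 3/19)/(u² + 2)


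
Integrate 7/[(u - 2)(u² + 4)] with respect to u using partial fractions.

Cover-up at u=2: α = 7/(2²+4) = 7/8. Coeff matching: β = -7/8, γ = -7/4. Decomposition: (7/8)/(u - 2) - ((7/8)u + 7/4)/(u² + 4). Integrate: linear → ln, quadratic → (1/2)ln + arctan: (7/8) ln|(u - 2)| - (7/16) ln(u² + 4) - (7/8) arctan(u/2) + C


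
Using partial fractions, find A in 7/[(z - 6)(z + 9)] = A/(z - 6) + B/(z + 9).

Cover-up at z = 6: A = 7/(6 + 9) = 7/15


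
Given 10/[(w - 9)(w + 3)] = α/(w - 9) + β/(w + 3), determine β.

Cover-up at w = -3: β = 10/(-3 - 9) = -10/12 = -5/6


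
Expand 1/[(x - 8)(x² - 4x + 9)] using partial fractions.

Cover-up at x = 8: A = 1/(8² - 4·8 + 9) = 1/41. Then B = -A = -1/41, C = -A·(-4 + 8) = -4/41
Result: (1/41)/(x - 8) - ((1/41)x + 4/41)/(x² - 4x + 9)


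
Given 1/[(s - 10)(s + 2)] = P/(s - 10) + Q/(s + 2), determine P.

Cover-up at s = 10: P = 1/(10 + 2) = 1/12


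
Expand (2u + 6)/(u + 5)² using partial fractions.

(2u + 6) = P(u + 5) + Q. At u = -5: Q = 2·(-5) + 6 = -4. Coeff of u: P = 2
Result: 2/(u + 5) - 4/(u + 5)²


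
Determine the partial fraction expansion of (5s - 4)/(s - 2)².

(5s - 4) = A(s - 2) + B. At s = 2: B = 5·2 - 4 = 6. Coeff of s: A = 5
Result: 5/(s - 2) + 6/(s - 2)²


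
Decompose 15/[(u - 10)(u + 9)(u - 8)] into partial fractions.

Using cover-up method: α = 15/38, β = 15/323, γ = -15/34
Result: (15/38)/(u - 10) + (15/323)/(u + 9) - (15/34)/(u - 8)


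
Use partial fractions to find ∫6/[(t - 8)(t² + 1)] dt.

Cover-up at t=8: α = 6/(8²+1) = 6/65. Coeff matching: β = -6/65, γ = -48/65. Decomposition: (6/65)/(t - 8) - ((6/65)t + 48/65)/(t² + 1). Integrate: linear → ln, quadratic → (1/2)ln + arctan: (6/65) ln|(t - 8)| - (3/65) ln(t² + 1) - (48/65) arctan(t) + C


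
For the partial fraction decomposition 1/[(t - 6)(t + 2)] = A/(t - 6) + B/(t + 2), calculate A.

Cover-up at t = 6: A = 1/(6 + 2) = 1/8


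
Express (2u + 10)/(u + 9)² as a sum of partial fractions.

(2u + 10) = P(u + 9) + Q. At u = -9: Q = 2·(-9) + 10 = -8. Coeff of u: P = 2
Result: 2/(u + 9) - 8/(u + 9)²


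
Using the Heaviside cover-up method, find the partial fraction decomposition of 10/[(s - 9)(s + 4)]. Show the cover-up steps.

Cover (s - 9): set s=9, get α = 10/(9 + 4) = 10/13. Cover (s + 4): set s=-4, get β = 10/(-4 - 9) = -10/13.
Result: (10/13)/(s - 9) - (10/13)/(s + 4)


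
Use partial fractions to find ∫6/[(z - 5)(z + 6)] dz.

Decompose: 6/[(z - 5)(z + 6)] = (6/11)/(z - 5) - (6/11)/(z + 6). Integrate each term: (6/11) ln|(z - 5)| - (6/11) ln|(z + 6)| + C


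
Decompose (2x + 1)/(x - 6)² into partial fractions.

(2x + 1) = P(x - 6) + Q. At x = 6: Q = 2·6 + 1 = 13. Coeff of x: P = 2
Result: 2/(x - 6) + 13/(x - 6)²


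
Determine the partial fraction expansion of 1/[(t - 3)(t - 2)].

1/(t - 3)(t - 2) = α/(t - 3) + β/(t - 2). α = 1/(3 - 2) = 1, β = 1/(2 - 3) = -1
Result: 1/(t - 3) - 1/(t - 2)


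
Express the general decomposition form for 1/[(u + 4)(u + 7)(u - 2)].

Three distinct linear factors: A/(u + 4) + B/(u + 7) + C/(u - 2)


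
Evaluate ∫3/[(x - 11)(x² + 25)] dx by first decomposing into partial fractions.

Cover-up at x=11: α = 3/(11²+25) = 3/146. Coeff matching: β = -3/146, γ = -33/146. Decomposition: (3/146)/(x - 11) - ((3/146)x + 33/146)/(x² + 25). Integrate: linear → ln, quadratic → (1/2)ln + arctan: (3/146) ln|(x - 11)| - (3/292) ln(x² + 25) - (33/730) arctan(x/5) + C


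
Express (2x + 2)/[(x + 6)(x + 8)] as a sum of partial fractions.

At x=-6: α = (2·(-6) + 2)/(-6 + 8) = -5. At x=-8: β = (2·(-8) + 2)/(-8 + 6) = 7
Result: -5/(x + 6) + 7/(x + 8)


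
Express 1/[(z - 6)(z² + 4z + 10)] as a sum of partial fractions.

Cover-up at z = 6: α = 1/(6² + 4·6 + 10) = 1/70. Then β = -α = -1/70, γ = -α·(4 + 6) = -1/7
Result: (1/70)/(z - 6) - ((1/70)z + 1/7)/(z² + 4z + 10)
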